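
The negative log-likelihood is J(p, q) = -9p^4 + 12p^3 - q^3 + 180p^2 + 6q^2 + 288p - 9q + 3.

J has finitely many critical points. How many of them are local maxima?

2

J separates as a function of p plus a function of q, so ∇J=0 decouples.
∂J/∂p = -36(p - 4)(p + 1)(p + 2) = 0 at p ∈ {-2, -1, 4}; ∂J/∂q = -3(q - 3)(q - 1) = 0 at q ∈ {1, 3}.
The Hessian is diagonal: diag(J_pp, J_qq). Second derivatives: J_pp(-2)=-216, J_pp(-1)=180, J_pp(4)=-1080; J_qq(1)=6, J_qq(3)=-6.
Local maxima occur where both diagonal entries negative: (-2, 3), (4, 3). Count: 2.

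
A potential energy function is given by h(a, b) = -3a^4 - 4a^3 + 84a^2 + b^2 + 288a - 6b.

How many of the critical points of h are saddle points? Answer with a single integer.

2

h separates as a function of a plus a function of b, so ∇h=0 decouples.
∂h/∂a = -12(a - 4)(a + 2)(a + 3) = 0 at a ∈ {-3, -2, 4}; ∂h/∂b = 2(b - 3) = 0 at b ∈ {3}.
The Hessian is diagonal: diag(h_aa, h_bb). Second derivatives: h_aa(-3)=-84, h_aa(-2)=72, h_aa(4)=-504; h_bb(3)=2.
Saddle points occur where the two diagonal entries have opposite signs: (-3, 3), (4, 3). Count: 2.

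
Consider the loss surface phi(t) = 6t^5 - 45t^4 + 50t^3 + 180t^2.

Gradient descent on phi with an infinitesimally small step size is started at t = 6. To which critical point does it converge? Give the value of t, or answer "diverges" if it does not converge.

4

phi'(t) = 30t(t - 4)(t - 3)(t + 1), so phi'(6) = 7560.
Gradient descent moves in the -phi' direction, i.e. t is decreasing.
The nearest critical point in that direction is t = 4, where phi'' = 600 > 0 (a local minimum). The iterate converges there.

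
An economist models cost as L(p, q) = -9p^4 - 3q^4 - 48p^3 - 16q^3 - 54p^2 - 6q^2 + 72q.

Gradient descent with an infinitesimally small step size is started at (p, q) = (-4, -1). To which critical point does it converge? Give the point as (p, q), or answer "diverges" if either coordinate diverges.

L is separable, so gradient descent decouples: p follows -∂L/∂p, q follows -∂L/∂q.
∂L/∂p = -36p(p + 1)(p + 3); at p=-4 this is 432, so p decreases.
∂L/∂q = -12(q - 1)(q + 2)(q + 3); at q=-1 this is 48, so q decreases.
The p-coordinate has no critical point in that direction and runs off to infinity.

diverges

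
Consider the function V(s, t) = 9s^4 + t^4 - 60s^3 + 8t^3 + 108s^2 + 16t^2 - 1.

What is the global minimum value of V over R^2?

-1

V(s,t) separates as P(s) + Q(t) − 1, so its minimum is min P + min Q − 1.
P'(s) = 36s(s - 3)(s - 2) vanishes at s ∈ {0, 2, 3}; Q'(t) = 4t(t + 2)(t + 4) vanishes at t ∈ {-4, -2, 0}.
Local minima of P (where P''>0): P(0)=0, P(3)=81. Local minima of Q: Q(-4)=0, Q(0)=0.
So the global minimum of V is P(0) + Q(-4) − 1 = 0 + 0 − 1 = -1, attained at (0, -4).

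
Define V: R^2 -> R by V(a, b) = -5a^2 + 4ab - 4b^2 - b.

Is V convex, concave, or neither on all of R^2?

V is quadratic, so its Hessian is the constant matrix H = [[-10, 4], [4, -8]].
det(H) = 64, tr(H) = -18.
det(H) > 0 and tr(H) < 0, so H is negative definite everywhere: concave.

concave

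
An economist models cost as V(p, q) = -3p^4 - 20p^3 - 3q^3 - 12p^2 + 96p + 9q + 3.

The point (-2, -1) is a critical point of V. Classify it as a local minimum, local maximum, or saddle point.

local minimum

The mixed partial ∂²V/∂p∂q is 0, so the Hessian at any point is diag(V_pp, V_qq) = diag(-12(3p^2 + 10p + 2), -18q).
At (-2, -1): H = diag(72, 18).
Both eigenvalues are positive, so H is positive definite: a local minimum.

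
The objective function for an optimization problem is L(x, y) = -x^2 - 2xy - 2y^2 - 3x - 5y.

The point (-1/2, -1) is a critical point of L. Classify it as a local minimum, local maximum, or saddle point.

local maximum

The Hessian of L is constant: H = [[-2, -2], [-2, -4]].
det(H) = (-2)·(-4) − (-2)² = 4.
det(H) > 0 and tr(H) = -6 < 0, so H is negative definite and the point is a local maximum.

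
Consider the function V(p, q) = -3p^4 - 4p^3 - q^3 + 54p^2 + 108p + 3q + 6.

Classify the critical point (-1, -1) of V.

local minimum

The mixed partial ∂²V/∂p∂q is 0, so the Hessian at any point is diag(V_pp, V_qq) = diag(12(-3p^2 - 2p + 9), -6q).
At (-1, -1): H = diag(96, 6).
Both eigenvalues are positive, so H is positive definite: a local minimum.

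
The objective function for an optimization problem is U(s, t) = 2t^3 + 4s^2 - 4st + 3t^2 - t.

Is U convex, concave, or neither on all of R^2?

The term 2t^3 is cubic, so the Hessian is not constant.
∂²U/∂t² = 12t + 6, which takes both signs as t varies (negative for sufficiently negative t). A diagonal entry of the Hessian changing sign means the Hessian is neither positive- nor negative-semidefinite on all of R^2.

neither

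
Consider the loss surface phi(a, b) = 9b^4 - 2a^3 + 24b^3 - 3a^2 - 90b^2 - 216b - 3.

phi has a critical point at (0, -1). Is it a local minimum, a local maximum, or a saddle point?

The mixed partial ∂²phi/∂a∂b is 0, so the Hessian at any point is diag(phi_aa, phi_bb) = diag(-6(2a + 1), 36(3b^2 + 4b - 5)).
At (0, -1): H = diag(-6, -216).
Both eigenvalues are negative, so H is negative definite: a local maximum.

local maximum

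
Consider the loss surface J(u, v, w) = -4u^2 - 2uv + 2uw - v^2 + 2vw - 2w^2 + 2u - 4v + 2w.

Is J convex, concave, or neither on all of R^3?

J is quadratic, so its Hessian is the constant matrix H = [[-8, -2, 2], [-2, -2, 2], [2, 2, -4]].
Leading principal minors: -8, 12, -24.
Signs alternate −, +, − ⇒ H ≺ 0 ⇒ concave.

concave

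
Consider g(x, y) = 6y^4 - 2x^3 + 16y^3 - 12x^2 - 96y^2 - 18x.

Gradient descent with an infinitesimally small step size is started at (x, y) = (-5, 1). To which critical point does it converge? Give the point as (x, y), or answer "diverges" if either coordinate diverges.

(-3, 2)

g is separable, so gradient descent decouples: x follows -∂g/∂x, y follows -∂g/∂y.
∂g/∂x = -6(x + 1)(x + 3); at x=-5 this is -48, so x increases.
∂g/∂y = 24y(y - 2)(y + 4); at y=1 this is -120, so y increases.
x converges to its nearest critical value -3 (a local min of the x-part); y converges to 2. The iterate converges to (-3, 2).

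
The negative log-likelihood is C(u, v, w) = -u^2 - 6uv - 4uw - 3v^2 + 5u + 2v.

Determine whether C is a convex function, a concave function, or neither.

neither

C is quadratic, so its Hessian is the constant matrix H = [[-2, -6, -4], [-6, -6, 0], [-4, 0, 0]].
Leading principal minors: -2, -24, 96.
Neither pattern holds ⇒ H is indefinite ⇒ neither convex nor concave.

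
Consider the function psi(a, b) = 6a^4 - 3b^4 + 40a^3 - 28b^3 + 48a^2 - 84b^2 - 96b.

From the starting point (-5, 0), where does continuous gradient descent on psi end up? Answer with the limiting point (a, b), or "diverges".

psi is separable, so gradient descent decouples: a follows -∂psi/∂a, b follows -∂psi/∂b.
∂psi/∂a = 24a(a + 1)(a + 4); at a=-5 this is -480, so a increases.
∂psi/∂b = -12(b + 1)(b + 2)(b + 4); at b=0 this is -96, so b increases.
The b-coordinate has no critical point in that direction and runs off to infinity.

diverges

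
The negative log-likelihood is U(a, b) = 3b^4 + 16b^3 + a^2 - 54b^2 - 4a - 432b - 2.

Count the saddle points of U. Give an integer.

1

U separates as a function of a plus a function of b, so ∇U=0 decouples.
∂U/∂a = 2(a - 2) = 0 at a ∈ {2}; ∂U/∂b = 12(b - 3)(b + 3)(b + 4) = 0 at b ∈ {-4, -3, 3}.
The Hessian is diagonal: diag(U_aa, U_bb). Second derivatives: U_aa(2)=2; U_bb(-4)=84, U_bb(-3)=-72, U_bb(3)=504.
Saddle points occur where the two diagonal entries have opposite signs: (2, -3). Count: 1.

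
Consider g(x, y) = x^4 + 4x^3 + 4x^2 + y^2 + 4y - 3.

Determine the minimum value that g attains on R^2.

g(x,y) separates as P(x) + Q(y) − 3, so its minimum is min P + min Q − 3.
P'(x) = 4x(x + 1)(x + 2) vanishes at x ∈ {-2, -1, 0}; Q'(y) = 2y + 4 vanishes at y ∈ {-2}.
Local minima of P (where P''>0): P(-2)=0, P(0)=0. Local minima of Q: Q(-2)=-4.
So the global minimum of g is P(-2) + Q(-2) − 3 = 0 − 4 − 3 = -7, attained at (-2, -2).

-7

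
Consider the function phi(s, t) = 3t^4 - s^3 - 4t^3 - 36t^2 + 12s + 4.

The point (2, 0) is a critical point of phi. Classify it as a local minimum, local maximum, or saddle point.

local maximum

The mixed partial ∂²phi/∂s∂t is 0, so the Hessian at any point is diag(phi_ss, phi_tt) = diag(-6s, 12(3t^2 - 2t - 6)).
At (2, 0): H = diag(-12, -72).
Both eigenvalues are negative, so H is negative definite: a local maximum.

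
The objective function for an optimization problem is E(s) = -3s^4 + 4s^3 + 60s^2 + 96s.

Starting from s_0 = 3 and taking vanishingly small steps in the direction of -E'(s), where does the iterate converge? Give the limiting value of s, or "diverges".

-1

E'(s) = -12(s - 4)(s + 1)(s + 2), so E'(3) = 240.
Gradient descent moves in the -E' direction, i.e. s is decreasing.
The nearest critical point in that direction is s = -1, where E'' = 60 > 0 (a local minimum). The iterate converges there.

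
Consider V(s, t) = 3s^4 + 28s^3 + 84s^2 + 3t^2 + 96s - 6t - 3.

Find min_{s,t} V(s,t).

-70

V(s,t) separates as P(s) + Q(t) − 3, so its minimum is min P + min Q − 3.
P'(s) = 12(s + 1)(s + 2)(s + 4) vanishes at s ∈ {-4, -2, -1}; Q'(t) = 6(t - 1) vanishes at t ∈ {1}.
Local minima of P (where P''>0): P(-4)=-64, P(-1)=-37. Local minima of Q: Q(1)=-3.
So the global minimum of V is P(-4) + Q(1) − 3 = -64 − 3 − 3 = -70, attained at (-4, 1).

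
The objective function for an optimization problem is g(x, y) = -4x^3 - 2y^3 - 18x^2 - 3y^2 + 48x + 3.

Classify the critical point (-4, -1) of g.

local minimum

The mixed partial ∂²g/∂x∂y is 0, so the Hessian at any point is diag(g_xx, g_yy) = diag(-12(2x + 3), -6(2y + 1)).
At (-4, -1): H = diag(60, 6).
Both eigenvalues are positive, so H is positive definite: a local minimum.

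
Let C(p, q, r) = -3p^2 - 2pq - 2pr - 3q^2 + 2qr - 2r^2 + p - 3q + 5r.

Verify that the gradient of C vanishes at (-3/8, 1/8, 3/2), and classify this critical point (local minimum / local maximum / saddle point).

∇C = (-6p - 2q - 2r + 1, -2p - 6q + 2r - 3, -2p + 2q - 4r + 5); substituting (-3/8, 1/8, 3/2) gives ∇C = (0, 0, 0), so (-3/8, 1/8, 3/2) is indeed a critical point.
The Hessian is constant: H = [[-6, -2, -2], [-2, -6, 2], [-2, 2, -4]].
Leading principal minors: Δ₁ = -6, Δ₂ = 32, Δ₃ = -64.
The minors alternate sign starting negative (−, +, −), so H is negative definite: a local maximum.

local maximum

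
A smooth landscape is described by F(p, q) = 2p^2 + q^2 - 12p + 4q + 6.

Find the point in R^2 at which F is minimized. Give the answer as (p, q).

F(p,q) separates as A(p) + B(q) + 6, so its minimum is min A + min B + 6.
A'(p) = 4p - 12 vanishes at p ∈ {3}; B'(q) = 2q + 4 vanishes at q ∈ {-2}.
Local minima of A (where A''>0): A(3)=-18. Local minima of B: B(-2)=-4.
So the global minimum of F is A(3) + B(-2) + 6 = -18 − 4 + 6 = -16, attained at (3, -2).

(3, -2)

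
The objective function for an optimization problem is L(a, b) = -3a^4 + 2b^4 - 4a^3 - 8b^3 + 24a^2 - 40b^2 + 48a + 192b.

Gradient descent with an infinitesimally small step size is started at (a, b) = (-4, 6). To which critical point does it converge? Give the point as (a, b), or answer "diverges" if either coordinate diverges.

L is separable, so gradient descent decouples: a follows -∂L/∂a, b follows -∂L/∂b.
∂L/∂a = -12(a - 2)(a + 1)(a + 2); at a=-4 this is 432, so a decreases.
∂L/∂b = 8(b - 4)(b - 2)(b + 3); at b=6 this is 576, so b decreases.
The a-coordinate has no critical point in that direction and runs off to infinity.

diverges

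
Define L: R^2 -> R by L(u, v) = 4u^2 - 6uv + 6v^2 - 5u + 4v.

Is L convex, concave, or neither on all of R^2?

convex

L is quadratic, so its Hessian is the constant matrix H = [[8, -6], [-6, 12]].
det(H) = 60, tr(H) = 20.
det(H) > 0 and tr(H) > 0, so H is positive definite everywhere: convex.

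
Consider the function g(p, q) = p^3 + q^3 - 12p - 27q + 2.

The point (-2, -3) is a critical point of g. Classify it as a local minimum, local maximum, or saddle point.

The mixed partial ∂²g/∂p∂q is 0, so the Hessian at any point is diag(g_pp, g_qq) = diag(6p, 6q).
At (-2, -3): H = diag(-12, -18).
Both eigenvalues are negative, so H is negative definite: a local maximum.

local maximum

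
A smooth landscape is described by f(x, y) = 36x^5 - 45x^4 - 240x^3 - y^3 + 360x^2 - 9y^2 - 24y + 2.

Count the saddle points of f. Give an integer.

f separates as a function of x plus a function of y, so ∇f=0 decouples.
∂f/∂x = 180x(x - 2)(x - 1)(x + 2) = 0 at x ∈ {-2, 0, 1, 2}; ∂f/∂y = -3(y + 2)(y + 4) = 0 at y ∈ {-4, -2}.
The Hessian is diagonal: diag(f_xx, f_yy). Second derivatives: f_xx(-2)=-4320, f_xx(0)=720, f_xx(1)=-540, f_xx(2)=1440; f_yy(-4)=6, f_yy(-2)=-6.
Saddle points occur where the two diagonal entries have opposite signs: (-2, -4), (0, -2), (1, -4), (2, -2). Count: 4.

4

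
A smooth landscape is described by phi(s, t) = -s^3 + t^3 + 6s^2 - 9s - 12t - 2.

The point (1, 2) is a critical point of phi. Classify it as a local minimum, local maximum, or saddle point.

local minimum

The mixed partial ∂²phi/∂s∂t is 0, so the Hessian at any point is diag(phi_ss, phi_tt) = diag(6(-s + 2), 6t).
At (1, 2): H = diag(6, 12).
Both eigenvalues are positive, so H is positive definite: a local minimum.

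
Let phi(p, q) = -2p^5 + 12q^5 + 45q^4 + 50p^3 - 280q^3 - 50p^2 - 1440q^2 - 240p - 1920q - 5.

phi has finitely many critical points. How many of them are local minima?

4

phi separates as a function of p plus a function of q, so ∇phi=0 decouples.
∂phi/∂p = -10(p - 3)(p - 2)(p + 1)(p + 4) = 0 at p ∈ {-4, -1, 2, 3}; ∂phi/∂q = 60(q - 4)(q + 1)(q + 2)(q + 4) = 0 at q ∈ {-4, -2, -1, 4}.
The Hessian is diagonal: diag(phi_pp, phi_qq). Second derivatives: phi_pp(-4)=1260, phi_pp(-1)=-360, phi_pp(2)=180, phi_pp(3)=-280; phi_qq(-4)=-2880, phi_qq(-2)=720, phi_qq(-1)=-900, phi_qq(4)=14400.
Local minima occur where both diagonal entries positive: (-4, -2), (-4, 4), (2, -2), (2, 4). Count: 4.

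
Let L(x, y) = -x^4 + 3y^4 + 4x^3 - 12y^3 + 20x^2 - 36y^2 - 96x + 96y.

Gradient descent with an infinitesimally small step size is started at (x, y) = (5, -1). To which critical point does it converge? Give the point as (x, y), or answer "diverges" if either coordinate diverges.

L is separable, so gradient descent decouples: x follows -∂L/∂x, y follows -∂L/∂y.
∂L/∂x = -4(x - 4)(x - 2)(x + 3); at x=5 this is -96, so x increases.
∂L/∂y = 12(y - 4)(y - 1)(y + 2); at y=-1 this is 120, so y decreases.
The x-coordinate has no critical point in that direction and runs off to infinity.

diverges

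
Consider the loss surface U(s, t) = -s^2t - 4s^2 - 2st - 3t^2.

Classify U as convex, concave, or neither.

neither

The term -s^2t is cubic, so the Hessian is not constant.
∂²U/∂s² = -2t - 8, which takes both signs as t varies (negative for sufficiently large t). A diagonal entry of the Hessian changing sign means the Hessian is neither positive- nor negative-semidefinite on all of R^2.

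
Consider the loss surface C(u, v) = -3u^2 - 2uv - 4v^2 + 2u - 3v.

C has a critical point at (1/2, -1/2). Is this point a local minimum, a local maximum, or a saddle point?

local maximum

The Hessian of C is constant: H = [[-6, -2], [-2, -8]].
det(H) = (-6)·(-8) − (-2)² = 44.
det(H) > 0 and tr(H) = -14 < 0, so H is negative definite and the point is a local maximum.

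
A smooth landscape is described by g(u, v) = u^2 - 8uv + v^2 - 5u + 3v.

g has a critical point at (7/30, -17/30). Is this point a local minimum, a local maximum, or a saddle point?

The Hessian of g is constant: H = [[2, -8], [-8, 2]].
det(H) = 2·2 − (-8)² = -60.
Since det(H) < 0, H is indefinite and the critical point is a saddle point.

saddle point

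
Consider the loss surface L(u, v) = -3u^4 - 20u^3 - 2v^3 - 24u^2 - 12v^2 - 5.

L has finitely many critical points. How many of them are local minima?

1

L separates as a function of u plus a function of v, so ∇L=0 decouples.
∂L/∂u = -12u(u + 1)(u + 4) = 0 at u ∈ {-4, -1, 0}; ∂L/∂v = -6v(v + 4) = 0 at v ∈ {-4, 0}.
The Hessian is diagonal: diag(L_uu, L_vv). Second derivatives: L_uu(-4)=-144, L_uu(-1)=36, L_uu(0)=-48; L_vv(-4)=24, L_vv(0)=-24.
Local minima occur where both diagonal entries positive: (-1, -4). Count: 1.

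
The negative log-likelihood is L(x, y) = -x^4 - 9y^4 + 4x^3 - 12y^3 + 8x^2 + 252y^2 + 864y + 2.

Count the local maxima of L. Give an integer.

4

L separates as a function of x plus a function of y, so ∇L=0 decouples.
∂L/∂x = -4x(x - 4)(x + 1) = 0 at x ∈ {-1, 0, 4}; ∂L/∂y = -36(y - 4)(y + 2)(y + 3) = 0 at y ∈ {-3, -2, 4}.
The Hessian is diagonal: diag(L_xx, L_yy). Second derivatives: L_xx(-1)=-20, L_xx(0)=16, L_xx(4)=-80; L_yy(-3)=-252, L_yy(-2)=216, L_yy(4)=-1512.
Local maxima occur where both diagonal entries negative: (-1, -3), (-1, 4), (4, -3), (4, 4). Count: 4.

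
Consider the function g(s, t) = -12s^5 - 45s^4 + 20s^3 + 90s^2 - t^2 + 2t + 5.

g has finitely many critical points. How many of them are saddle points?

g separates as a function of s plus a function of t, so ∇g=0 decouples.
∂g/∂s = -60s(s - 1)(s + 1)(s + 3) = 0 at s ∈ {-3, -1, 0, 1}; ∂g/∂t = -2(t - 1) = 0 at t ∈ {1}.
The Hessian is diagonal: diag(g_ss, g_tt). Second derivatives: g_ss(-3)=1440, g_ss(-1)=-240, g_ss(0)=180, g_ss(1)=-480; g_tt(1)=-2.
Saddle points occur where the two diagonal entries have opposite signs: (-3, 1), (0, 1). Count: 2.

2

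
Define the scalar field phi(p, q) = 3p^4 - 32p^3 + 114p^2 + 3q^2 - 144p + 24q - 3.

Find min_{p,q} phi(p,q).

-110

phi(p,q) separates as A(p) + B(q) − 3, so its minimum is min A + min B − 3.
A'(p) = 12(p - 4)(p - 3)(p - 1) vanishes at p ∈ {1, 3, 4}; B'(q) = 6q + 24 vanishes at q ∈ {-4}.
Local minima of A (where A''>0): A(1)=-59, A(4)=-32. Local minima of B: B(-4)=-48.
So the global minimum of phi is A(1) + B(-4) − 3 = -59 − 48 − 3 = -110, attained at (1, -4).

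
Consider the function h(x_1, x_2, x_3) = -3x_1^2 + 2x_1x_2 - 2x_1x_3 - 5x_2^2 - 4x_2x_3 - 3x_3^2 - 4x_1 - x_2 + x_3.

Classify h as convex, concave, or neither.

h is quadratic, so its Hessian is the constant matrix H = [[-6, 2, -2], [2, -10, -4], [-2, -4, -6]].
Leading principal minors: -6, 56, -168.
Signs alternate −, +, − ⇒ H ≺ 0 ⇒ concave.

concave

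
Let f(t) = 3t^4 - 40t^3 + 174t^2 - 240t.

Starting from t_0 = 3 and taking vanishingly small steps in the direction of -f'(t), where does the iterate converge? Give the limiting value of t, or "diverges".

1

f'(t) = 12(t - 5)(t - 4)(t - 1), so f'(3) = 48.
Gradient descent moves in the -f' direction, i.e. t is decreasing.
The nearest critical point in that direction is t = 1, where f'' = 144 > 0 (a local minimum). The iterate converges there.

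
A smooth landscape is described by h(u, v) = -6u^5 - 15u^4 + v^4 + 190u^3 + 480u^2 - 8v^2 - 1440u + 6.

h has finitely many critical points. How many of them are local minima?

4

h separates as a function of u plus a function of v, so ∇h=0 decouples.
∂h/∂u = -30(u - 4)(u - 1)(u + 3)(u + 4) = 0 at u ∈ {-4, -3, 1, 4}; ∂h/∂v = 4v(v - 2)(v + 2) = 0 at v ∈ {-2, 0, 2}.
The Hessian is diagonal: diag(h_uu, h_vv). Second derivatives: h_uu(-4)=1200, h_uu(-3)=-840, h_uu(1)=1800, h_uu(4)=-5040; h_vv(-2)=32, h_vv(0)=-16, h_vv(2)=32.
Local minima occur where both diagonal entries positive: (-4, -2), (-4, 2), (1, -2), (1, 2). Count: 4.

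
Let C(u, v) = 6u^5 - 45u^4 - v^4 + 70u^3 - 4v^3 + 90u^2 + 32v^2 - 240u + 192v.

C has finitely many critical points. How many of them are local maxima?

C separates as a function of u plus a function of v, so ∇C=0 decouples.
∂C/∂u = 30(u - 4)(u - 2)(u - 1)(u + 1) = 0 at u ∈ {-1, 1, 2, 4}; ∂C/∂v = -4(v - 4)(v + 3)(v + 4) = 0 at v ∈ {-4, -3, 4}.
The Hessian is diagonal: diag(C_uu, C_vv). Second derivatives: C_uu(-1)=-900, C_uu(1)=180, C_uu(2)=-180, C_uu(4)=900; C_vv(-4)=-32, C_vv(-3)=28, C_vv(4)=-224.
Local maxima occur where both diagonal entries negative: (-1, -4), (-1, 4), (2, -4), (2, 4). Count: 4.

4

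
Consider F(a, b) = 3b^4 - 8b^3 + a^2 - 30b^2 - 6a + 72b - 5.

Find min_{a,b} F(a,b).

F(a,b) separates as P(a) + Q(b) − 5, so its minimum is min P + min Q − 5.
P'(a) = 2a - 6 vanishes at a ∈ {3}; Q'(b) = 12(b - 3)(b - 1)(b + 2) vanishes at b ∈ {-2, 1, 3}.
Local minima of P (where P''>0): P(3)=-9. Local minima of Q: Q(-2)=-152, Q(3)=-27.
So the global minimum of F is P(3) + Q(-2) − 5 = -9 − 152 − 5 = -166, attained at (3, -2).

-166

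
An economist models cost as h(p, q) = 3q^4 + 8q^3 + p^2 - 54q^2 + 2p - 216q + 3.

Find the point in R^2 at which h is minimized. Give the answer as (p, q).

h(p,q) separates as A(p) + B(q) + 3, so its minimum is min A + min B + 3.
A'(p) = 2p + 2 vanishes at p ∈ {-1}; B'(q) = 12(q - 3)(q + 2)(q + 3) vanishes at q ∈ {-3, -2, 3}.
Local minima of A (where A''>0): A(-1)=-1. Local minima of B: B(-3)=189, B(3)=-675.
So the global minimum of h is A(-1) + B(3) + 3 = -1 − 675 + 3 = -673, attained at (-1, 3).

(-1, 3)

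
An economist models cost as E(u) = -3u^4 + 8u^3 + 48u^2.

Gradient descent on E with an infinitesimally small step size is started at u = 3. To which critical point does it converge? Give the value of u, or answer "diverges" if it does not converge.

E'(u) = -12u(u - 4)(u + 2), so E'(3) = 180.
Gradient descent moves in the -E' direction, i.e. u is decreasing.
The nearest critical point in that direction is u = 0, where E'' = 96 > 0 (a local minimum). The iterate converges there.

0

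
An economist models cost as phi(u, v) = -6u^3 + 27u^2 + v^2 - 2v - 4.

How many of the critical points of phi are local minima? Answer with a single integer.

phi separates as a function of u plus a function of v, so ∇phi=0 decouples.
∂phi/∂u = -18u(u - 3) = 0 at u ∈ {0, 3}; ∂phi/∂v = 2(v - 1) = 0 at v ∈ {1}.
The Hessian is diagonal: diag(phi_uu, phi_vv). Second derivatives: phi_uu(0)=54, phi_uu(3)=-54; phi_vv(1)=2.
Local minima occur where both diagonal entries positive: (0, 1). Count: 1.

1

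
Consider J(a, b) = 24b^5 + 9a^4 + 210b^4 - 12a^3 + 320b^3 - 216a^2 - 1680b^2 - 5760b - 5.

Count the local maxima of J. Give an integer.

2

J separates as a function of a plus a function of b, so ∇J=0 decouples.
∂J/∂a = 36a(a - 4)(a + 3) = 0 at a ∈ {-3, 0, 4}; ∂J/∂b = 120(b - 2)(b + 2)(b + 3)(b + 4) = 0 at b ∈ {-4, -3, -2, 2}.
The Hessian is diagonal: diag(J_aa, J_bb). Second derivatives: J_aa(-3)=756, J_aa(0)=-432, J_aa(4)=1008; J_bb(-4)=-1440, J_bb(-3)=600, J_bb(-2)=-960, J_bb(2)=14400.
Local maxima occur where both diagonal entries negative: (0, -4), (0, -2). Count: 2.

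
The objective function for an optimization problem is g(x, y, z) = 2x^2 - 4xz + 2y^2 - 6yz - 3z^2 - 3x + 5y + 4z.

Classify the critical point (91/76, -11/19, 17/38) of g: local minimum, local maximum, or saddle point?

The Hessian is constant: H = [[4, 0, -4], [0, 4, -6], [-4, -6, -6]].
Leading principal minors: Δ₁ = 4, Δ₂ = 16, Δ₃ = -304.
The minors fit neither the all-positive nor the alternating-sign pattern, so H is indefinite: a saddle point.

saddle point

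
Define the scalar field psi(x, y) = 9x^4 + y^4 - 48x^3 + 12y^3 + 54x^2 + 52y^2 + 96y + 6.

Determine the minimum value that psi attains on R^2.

-139

psi(x,y) separates as P(x) + Q(y) + 6, so its minimum is min P + min Q + 6.
P'(x) = 36x(x - 3)(x - 1) vanishes at x ∈ {0, 1, 3}; Q'(y) = 4(y + 2)(y + 3)(y + 4) vanishes at y ∈ {-4, -3, -2}.
Local minima of P (where P''>0): P(0)=0, P(3)=-81. Local minima of Q: Q(-4)=-64, Q(-2)=-64.
So the global minimum of psi is P(3) + Q(-4) + 6 = -81 − 64 + 6 = -139, attained at (3, -4).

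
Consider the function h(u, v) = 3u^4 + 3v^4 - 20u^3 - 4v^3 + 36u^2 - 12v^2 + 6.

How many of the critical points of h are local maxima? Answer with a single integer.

1

h separates as a function of u plus a function of v, so ∇h=0 decouples.
∂h/∂u = 12u(u - 3)(u - 2) = 0 at u ∈ {0, 2, 3}; ∂h/∂v = 12v(v - 2)(v + 1) = 0 at v ∈ {-1, 0, 2}.
The Hessian is diagonal: diag(h_uu, h_vv). Second derivatives: h_uu(0)=72, h_uu(2)=-24, h_uu(3)=36; h_vv(-1)=36, h_vv(0)=-24, h_vv(2)=72.
Local maxima occur where both diagonal entries negative: (2, 0). Count: 1.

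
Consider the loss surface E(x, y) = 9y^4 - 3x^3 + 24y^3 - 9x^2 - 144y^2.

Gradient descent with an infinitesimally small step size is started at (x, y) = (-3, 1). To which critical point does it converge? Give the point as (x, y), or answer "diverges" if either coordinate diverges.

E is separable, so gradient descent decouples: x follows -∂E/∂x, y follows -∂E/∂y.
∂E/∂x = -9x(x + 2); at x=-3 this is -27, so x increases.
∂E/∂y = 36y(y - 2)(y + 4); at y=1 this is -180, so y increases.
x converges to its nearest critical value -2 (a local min of the x-part); y converges to 2. The iterate converges to (-2, 2).

(-2, 2)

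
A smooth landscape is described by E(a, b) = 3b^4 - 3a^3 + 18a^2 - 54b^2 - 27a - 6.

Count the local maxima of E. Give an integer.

E separates as a function of a plus a function of b, so ∇E=0 decouples.
∂E/∂a = -9(a - 3)(a - 1) = 0 at a ∈ {1, 3}; ∂E/∂b = 12b(b - 3)(b + 3) = 0 at b ∈ {-3, 0, 3}.
The Hessian is diagonal: diag(E_aa, E_bb). Second derivatives: E_aa(1)=18, E_aa(3)=-18; E_bb(-3)=216, E_bb(0)=-108, E_bb(3)=216.
Local maxima occur where both diagonal entries negative: (3, 0). Count: 1.

1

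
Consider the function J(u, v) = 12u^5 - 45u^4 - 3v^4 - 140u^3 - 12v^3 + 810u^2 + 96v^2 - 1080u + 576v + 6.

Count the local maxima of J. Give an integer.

4

J separates as a function of u plus a function of v, so ∇J=0 decouples.
∂J/∂u = 60(u - 3)(u - 2)(u - 1)(u + 3) = 0 at u ∈ {-3, 1, 2, 3}; ∂J/∂v = -12(v - 4)(v + 3)(v + 4) = 0 at v ∈ {-4, -3, 4}.
The Hessian is diagonal: diag(J_uu, J_vv). Second derivatives: J_uu(-3)=-7200, J_uu(1)=480, J_uu(2)=-300, J_uu(3)=720; J_vv(-4)=-96, J_vv(-3)=84, J_vv(4)=-672.
Local maxima occur where both diagonal entries negative: (-3, -4), (-3, 4), (2, -4), (2, 4). Count: 4.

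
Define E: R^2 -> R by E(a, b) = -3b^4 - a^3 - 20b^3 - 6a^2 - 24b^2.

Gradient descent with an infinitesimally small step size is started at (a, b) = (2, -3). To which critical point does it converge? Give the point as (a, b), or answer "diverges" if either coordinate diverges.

diverges

E is separable, so gradient descent decouples: a follows -∂E/∂a, b follows -∂E/∂b.
∂E/∂a = -3a(a + 4); at a=2 this is -36, so a increases.
∂E/∂b = -12b(b + 1)(b + 4); at b=-3 this is -72, so b increases.
The a-coordinate has no critical point in that direction and runs off to infinity.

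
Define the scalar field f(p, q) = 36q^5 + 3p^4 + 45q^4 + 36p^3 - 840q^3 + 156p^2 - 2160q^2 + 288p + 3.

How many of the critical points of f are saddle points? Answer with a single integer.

6

f separates as a function of p plus a function of q, so ∇f=0 decouples.
∂f/∂p = 12(p + 2)(p + 3)(p + 4) = 0 at p ∈ {-4, -3, -2}; ∂f/∂q = 180q(q - 4)(q + 2)(q + 3) = 0 at q ∈ {-3, -2, 0, 4}.
The Hessian is diagonal: diag(f_pp, f_qq). Second derivatives: f_pp(-4)=24, f_pp(-3)=-12, f_pp(-2)=24; f_qq(-3)=-3780, f_qq(-2)=2160, f_qq(0)=-4320, f_qq(4)=30240.
Saddle points occur where the two diagonal entries have opposite signs: (-4, -3), (-4, 0), (-3, -2), (-3, 4), (-2, -3), (-2, 0). Count: 6.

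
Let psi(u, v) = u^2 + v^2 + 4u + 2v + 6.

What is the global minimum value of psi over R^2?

psi(u,v) separates as P(u) + Q(v) + 6, so its minimum is min P + min Q + 6.
P'(u) = 2u + 4 vanishes at u ∈ {-2}; Q'(v) = 2v + 2 vanishes at v ∈ {-1}.
Local minima of P (where P''>0): P(-2)=-4. Local minima of Q: Q(-1)=-1.
So the global minimum of psi is P(-2) + Q(-1) + 6 = -4 − 1 + 6 = 1, attained at (-2, -1).

1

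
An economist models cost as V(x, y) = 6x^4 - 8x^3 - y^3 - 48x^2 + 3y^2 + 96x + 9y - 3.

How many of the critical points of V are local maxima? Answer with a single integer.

V separates as a function of x plus a function of y, so ∇V=0 decouples.
∂V/∂x = 24(x - 2)(x - 1)(x + 2) = 0 at x ∈ {-2, 1, 2}; ∂V/∂y = -3(y - 3)(y + 1) = 0 at y ∈ {-1, 3}.
The Hessian is diagonal: diag(V_xx, V_yy). Second derivatives: V_xx(-2)=288, V_xx(1)=-72, V_xx(2)=96; V_yy(-1)=12, V_yy(3)=-12.
Local maxima occur where both diagonal entries negative: (1, 3). Count: 1.

1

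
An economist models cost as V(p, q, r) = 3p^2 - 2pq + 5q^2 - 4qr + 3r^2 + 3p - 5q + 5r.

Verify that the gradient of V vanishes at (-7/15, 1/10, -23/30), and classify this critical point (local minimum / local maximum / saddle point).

∇V = (6p - 2q + 3, -2p + 10q - 4r - 5, -4q + 6r + 5); substituting (-7/15, 1/10, -23/30) gives ∇V = (0, 0, 0), so (-7/15, 1/10, -23/30) is indeed a critical point.
The Hessian is constant: H = [[6, -2, 0], [-2, 10, -4], [0, -4, 6]].
Leading principal minors: Δ₁ = 6, Δ₂ = 56, Δ₃ = 240.
All leading minors are positive, so H is positive definite: a local minimum.

local minimum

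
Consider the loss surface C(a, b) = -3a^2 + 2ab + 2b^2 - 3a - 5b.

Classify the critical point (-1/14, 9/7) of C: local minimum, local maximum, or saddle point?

The Hessian of C is constant: H = [[-6, 2], [2, 4]].
det(H) = (-6)·4 − 2² = -28.
Since det(H) < 0, H is indefinite and the critical point is a saddle point.

saddle point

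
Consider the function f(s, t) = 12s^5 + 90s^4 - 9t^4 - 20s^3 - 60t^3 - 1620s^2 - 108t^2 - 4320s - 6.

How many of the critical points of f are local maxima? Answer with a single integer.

f separates as a function of s plus a function of t, so ∇f=0 decouples.
∂f/∂s = 60(s - 3)(s + 2)(s + 3)(s + 4) = 0 at s ∈ {-4, -3, -2, 3}; ∂f/∂t = -36t(t + 2)(t + 3) = 0 at t ∈ {-3, -2, 0}.
The Hessian is diagonal: diag(f_ss, f_tt). Second derivatives: f_ss(-4)=-840, f_ss(-3)=360, f_ss(-2)=-600, f_ss(3)=12600; f_tt(-3)=-108, f_tt(-2)=72, f_tt(0)=-216.
Local maxima occur where both diagonal entries negative: (-4, -3), (-4, 0), (-2, -3), (-2, 0). Count: 4.

4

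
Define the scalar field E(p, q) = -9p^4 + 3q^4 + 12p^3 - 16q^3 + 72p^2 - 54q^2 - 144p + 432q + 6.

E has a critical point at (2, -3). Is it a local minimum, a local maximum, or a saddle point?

saddle point

The mixed partial ∂²E/∂p∂q is 0, so the Hessian at any point is diag(E_pp, E_qq) = diag(36(-3p^2 + 2p + 4), 12(3q^2 - 8q - 9)).
At (2, -3): H = diag(-144, 504).
The eigenvalues have opposite signs, so H is indefinite: a saddle point.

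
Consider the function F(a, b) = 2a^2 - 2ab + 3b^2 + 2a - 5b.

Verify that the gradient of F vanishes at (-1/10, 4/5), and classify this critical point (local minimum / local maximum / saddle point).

∇F = (4a - 2b + 2, -2a + 6b - 5); substituting (-1/10, 4/5) gives ∇F = (0, 0), so (-1/10, 4/5) is indeed a critical point.
The Hessian of F is constant: H = [[4, -2], [-2, 6]].
det(H) = 4·6 − (-2)² = 20.
det(H) > 0 and tr(H) = 10 > 0, so H is positive definite and the point is a local minimum.

local minimum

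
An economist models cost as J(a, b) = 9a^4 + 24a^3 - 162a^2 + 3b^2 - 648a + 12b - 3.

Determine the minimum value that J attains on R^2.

J(a,b) separates as P(a) + Q(b) − 3, so its minimum is min P + min Q − 3.
P'(a) = 36(a - 3)(a + 2)(a + 3) vanishes at a ∈ {-3, -2, 3}; Q'(b) = 6b + 12 vanishes at b ∈ {-2}.
Local minima of P (where P''>0): P(-3)=567, P(3)=-2025. Local minima of Q: Q(-2)=-12.
So the global minimum of J is P(3) + Q(-2) − 3 = -2025 − 12 − 3 = -2040, attained at (3, -2).

-2040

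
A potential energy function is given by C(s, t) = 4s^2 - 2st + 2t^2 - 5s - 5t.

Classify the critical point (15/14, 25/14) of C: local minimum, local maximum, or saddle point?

local minimum

The Hessian of C is constant: H = [[8, -2], [-2, 4]].
det(H) = 8·4 − (-2)² = 28.
det(H) > 0 and tr(H) = 12 > 0, so H is positive definite and the point is a local minimum.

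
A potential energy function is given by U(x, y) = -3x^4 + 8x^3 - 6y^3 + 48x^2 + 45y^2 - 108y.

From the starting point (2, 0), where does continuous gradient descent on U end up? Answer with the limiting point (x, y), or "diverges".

(0, 2)

U is separable, so gradient descent decouples: x follows -∂U/∂x, y follows -∂U/∂y.
∂U/∂x = -12x(x - 4)(x + 2); at x=2 this is 192, so x decreases.
∂U/∂y = -18(y - 3)(y - 2); at y=0 this is -108, so y increases.
x converges to its nearest critical value 0 (a local min of the x-part); y converges to 2. The iterate converges to (0, 2).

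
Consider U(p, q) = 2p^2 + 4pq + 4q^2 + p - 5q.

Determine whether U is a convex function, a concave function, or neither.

convex

U is quadratic, so its Hessian is the constant matrix H = [[4, 4], [4, 8]].
det(H) = 16, tr(H) = 12.
det(H) > 0 and tr(H) > 0, so H is positive definite everywhere: convex.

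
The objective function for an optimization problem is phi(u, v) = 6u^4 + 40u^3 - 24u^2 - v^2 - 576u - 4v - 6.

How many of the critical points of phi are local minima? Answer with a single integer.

0

phi separates as a function of u plus a function of v, so ∇phi=0 decouples.
∂phi/∂u = 24(u - 2)(u + 3)(u + 4) = 0 at u ∈ {-4, -3, 2}; ∂phi/∂v = -2(v + 2) = 0 at v ∈ {-2}.
The Hessian is diagonal: diag(phi_uu, phi_vv). Second derivatives: phi_uu(-4)=144, phi_uu(-3)=-120, phi_uu(2)=720; phi_vv(-2)=-2.
Local minima occur where both diagonal entries positive: none. Count: 0.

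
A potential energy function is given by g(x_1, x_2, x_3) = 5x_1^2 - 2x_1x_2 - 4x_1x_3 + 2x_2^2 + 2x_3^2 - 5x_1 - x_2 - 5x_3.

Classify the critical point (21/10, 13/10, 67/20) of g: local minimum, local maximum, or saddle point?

local minimum

The Hessian is constant: H = [[10, -2, -4], [-2, 4, 0], [-4, 0, 4]].
Leading principal minors: Δ₁ = 10, Δ₂ = 36, Δ₃ = 80.
All leading minors are positive, so H is positive definite: a local minimum.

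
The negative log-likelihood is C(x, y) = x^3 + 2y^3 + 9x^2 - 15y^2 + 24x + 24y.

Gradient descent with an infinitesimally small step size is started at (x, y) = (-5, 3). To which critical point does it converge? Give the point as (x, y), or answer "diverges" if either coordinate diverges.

diverges

C is separable, so gradient descent decouples: x follows -∂C/∂x, y follows -∂C/∂y.
∂C/∂x = 3(x + 2)(x + 4); at x=-5 this is 9, so x decreases.
∂C/∂y = 6(y - 4)(y - 1); at y=3 this is -12, so y increases.
The x-coordinate has no critical point in that direction and runs off to infinity.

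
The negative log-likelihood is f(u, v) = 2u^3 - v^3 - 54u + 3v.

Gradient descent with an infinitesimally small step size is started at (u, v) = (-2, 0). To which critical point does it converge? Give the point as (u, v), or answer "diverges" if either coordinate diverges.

f is separable, so gradient descent decouples: u follows -∂f/∂u, v follows -∂f/∂v.
∂f/∂u = 6(u - 3)(u + 3); at u=-2 this is -30, so u increases.
∂f/∂v = -3(v - 1)(v + 1); at v=0 this is 3, so v decreases.
u converges to its nearest critical value 3 (a local min of the u-part); v converges to -1. The iterate converges to (3, -1).

(3, -1)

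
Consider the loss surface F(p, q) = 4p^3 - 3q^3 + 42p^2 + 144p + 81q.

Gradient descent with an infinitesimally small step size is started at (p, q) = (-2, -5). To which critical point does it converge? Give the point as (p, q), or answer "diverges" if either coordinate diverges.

F is separable, so gradient descent decouples: p follows -∂F/∂p, q follows -∂F/∂q.
∂F/∂p = 12(p + 3)(p + 4); at p=-2 this is 24, so p decreases.
∂F/∂q = -9(q - 3)(q + 3); at q=-5 this is -144, so q increases.
p converges to its nearest critical value -3 (a local min of the p-part); q converges to -3. The iterate converges to (-3, -3).

(-3, -3)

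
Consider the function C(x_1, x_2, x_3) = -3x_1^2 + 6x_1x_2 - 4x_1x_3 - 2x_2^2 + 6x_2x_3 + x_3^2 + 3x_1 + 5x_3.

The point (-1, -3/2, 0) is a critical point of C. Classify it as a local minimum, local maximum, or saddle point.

The Hessian is constant: H = [[-6, 6, -4], [6, -4, 6], [-4, 6, 2]].
Leading principal minors: Δ₁ = -6, Δ₂ = -12, Δ₃ = -32.
The minors fit neither the all-positive nor the alternating-sign pattern, so H is indefinite: a saddle point.

saddle point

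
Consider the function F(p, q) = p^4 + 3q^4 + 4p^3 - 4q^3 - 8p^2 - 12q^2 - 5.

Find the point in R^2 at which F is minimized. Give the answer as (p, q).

(-4, 2)

F(p,q) separates as A(p) + B(q) − 5, so its minimum is min A + min B − 5.
A'(p) = 4p(p - 1)(p + 4) vanishes at p ∈ {-4, 0, 1}; B'(q) = 12q(q - 2)(q + 1) vanishes at q ∈ {-1, 0, 2}.
Local minima of A (where A''>0): A(-4)=-128, A(1)=-3. Local minima of B: B(-1)=-5, B(2)=-32.
So the global minimum of F is A(-4) + B(2) − 5 = -128 − 32 − 5 = -165, attained at (-4, 2).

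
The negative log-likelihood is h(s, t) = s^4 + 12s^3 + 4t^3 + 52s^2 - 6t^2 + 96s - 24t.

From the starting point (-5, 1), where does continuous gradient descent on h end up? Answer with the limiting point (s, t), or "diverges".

(-4, 2)

h is separable, so gradient descent decouples: s follows -∂h/∂s, t follows -∂h/∂t.
∂h/∂s = 4(s + 2)(s + 3)(s + 4); at s=-5 this is -24, so s increases.
∂h/∂t = 12(t - 2)(t + 1); at t=1 this is -24, so t increases.
s converges to its nearest critical value -4 (a local min of the s-part); t converges to 2. The iterate converges to (-4, 2).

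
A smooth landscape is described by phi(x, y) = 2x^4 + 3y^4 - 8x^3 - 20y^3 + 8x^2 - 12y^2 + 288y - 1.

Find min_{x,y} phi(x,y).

-417

phi(x,y) separates as P(x) + Q(y) − 1, so its minimum is min P + min Q − 1.
P'(x) = 8x(x - 2)(x - 1) vanishes at x ∈ {0, 1, 2}; Q'(y) = 12(y - 4)(y - 3)(y + 2) vanishes at y ∈ {-2, 3, 4}.
Local minima of P (where P''>0): P(0)=0, P(2)=0. Local minima of Q: Q(-2)=-416, Q(4)=448.
So the global minimum of phi is P(0) + Q(-2) − 1 = 0 − 416 − 1 = -417, attained at (0, -2).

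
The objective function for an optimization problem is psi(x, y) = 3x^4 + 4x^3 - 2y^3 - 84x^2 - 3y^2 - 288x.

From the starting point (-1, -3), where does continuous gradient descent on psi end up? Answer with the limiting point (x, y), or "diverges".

psi is separable, so gradient descent decouples: x follows -∂psi/∂x, y follows -∂psi/∂y.
∂psi/∂x = 12(x - 4)(x + 2)(x + 3); at x=-1 this is -120, so x increases.
∂psi/∂y = -6y(y + 1); at y=-3 this is -36, so y increases.
x converges to its nearest critical value 4 (a local min of the x-part); y converges to -1. The iterate converges to (4, -1).

(4, -1)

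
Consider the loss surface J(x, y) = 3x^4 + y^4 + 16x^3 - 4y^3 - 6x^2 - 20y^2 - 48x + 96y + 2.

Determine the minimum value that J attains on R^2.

-437

J(x,y) separates as P(x) + Q(y) + 2, so its minimum is min P + min Q + 2.
P'(x) = 12(x - 1)(x + 1)(x + 4) vanishes at x ∈ {-4, -1, 1}; Q'(y) = 4(y - 4)(y - 2)(y + 3) vanishes at y ∈ {-3, 2, 4}.
Local minima of P (where P''>0): P(-4)=-160, P(1)=-35. Local minima of Q: Q(-3)=-279, Q(4)=64.
So the global minimum of J is P(-4) + Q(-3) + 2 = -160 − 279 + 2 = -437, attained at (-4, -3).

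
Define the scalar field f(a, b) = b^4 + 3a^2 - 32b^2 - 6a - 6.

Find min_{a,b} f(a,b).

-265

f(a,b) separates as P(a) + Q(b) − 6, so its minimum is min P + min Q − 6.
P'(a) = 6a - 6 vanishes at a ∈ {1}; Q'(b) = 4b(b - 4)(b + 4) vanishes at b ∈ {-4, 0, 4}.
Local minima of P (where P''>0): P(1)=-3. Local minima of Q: Q(-4)=-256, Q(4)=-256.
So the global minimum of f is P(1) + Q(-4) − 6 = -3 − 256 − 6 = -265, attained at (1, -4).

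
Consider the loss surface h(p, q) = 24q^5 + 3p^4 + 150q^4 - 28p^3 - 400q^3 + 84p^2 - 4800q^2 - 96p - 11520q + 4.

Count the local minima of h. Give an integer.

h separates as a function of p plus a function of q, so ∇h=0 decouples.
∂h/∂p = 12(p - 4)(p - 2)(p - 1) = 0 at p ∈ {1, 2, 4}; ∂h/∂q = 120(q - 4)(q + 2)(q + 3)(q + 4) = 0 at q ∈ {-4, -3, -2, 4}.
The Hessian is diagonal: diag(h_pp, h_qq). Second derivatives: h_pp(1)=36, h_pp(2)=-24, h_pp(4)=72; h_qq(-4)=-1920, h_qq(-3)=840, h_qq(-2)=-1440, h_qq(4)=40320.
Local minima occur where both diagonal entries positive: (1, -3), (1, 4), (4, -3), (4, 4). Count: 4.

4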